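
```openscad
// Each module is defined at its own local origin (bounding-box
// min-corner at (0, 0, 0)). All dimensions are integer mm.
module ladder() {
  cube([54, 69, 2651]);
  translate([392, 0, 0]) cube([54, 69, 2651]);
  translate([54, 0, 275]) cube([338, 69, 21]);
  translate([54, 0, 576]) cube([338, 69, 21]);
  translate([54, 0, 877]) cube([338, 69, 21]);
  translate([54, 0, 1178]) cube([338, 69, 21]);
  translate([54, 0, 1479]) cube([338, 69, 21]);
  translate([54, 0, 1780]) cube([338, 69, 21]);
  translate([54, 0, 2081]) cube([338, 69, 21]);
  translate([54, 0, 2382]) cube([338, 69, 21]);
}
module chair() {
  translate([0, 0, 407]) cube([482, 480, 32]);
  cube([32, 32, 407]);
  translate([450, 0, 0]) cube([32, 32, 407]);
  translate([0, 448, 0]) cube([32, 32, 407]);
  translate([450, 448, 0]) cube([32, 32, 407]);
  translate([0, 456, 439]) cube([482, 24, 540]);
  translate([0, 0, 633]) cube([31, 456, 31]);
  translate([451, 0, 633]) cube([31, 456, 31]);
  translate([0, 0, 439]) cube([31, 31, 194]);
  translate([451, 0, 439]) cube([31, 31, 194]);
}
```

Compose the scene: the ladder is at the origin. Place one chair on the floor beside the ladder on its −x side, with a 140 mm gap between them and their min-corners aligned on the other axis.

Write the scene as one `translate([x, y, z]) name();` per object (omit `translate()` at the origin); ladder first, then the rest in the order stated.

ladder();
translate([-622, 0, 0]) chair();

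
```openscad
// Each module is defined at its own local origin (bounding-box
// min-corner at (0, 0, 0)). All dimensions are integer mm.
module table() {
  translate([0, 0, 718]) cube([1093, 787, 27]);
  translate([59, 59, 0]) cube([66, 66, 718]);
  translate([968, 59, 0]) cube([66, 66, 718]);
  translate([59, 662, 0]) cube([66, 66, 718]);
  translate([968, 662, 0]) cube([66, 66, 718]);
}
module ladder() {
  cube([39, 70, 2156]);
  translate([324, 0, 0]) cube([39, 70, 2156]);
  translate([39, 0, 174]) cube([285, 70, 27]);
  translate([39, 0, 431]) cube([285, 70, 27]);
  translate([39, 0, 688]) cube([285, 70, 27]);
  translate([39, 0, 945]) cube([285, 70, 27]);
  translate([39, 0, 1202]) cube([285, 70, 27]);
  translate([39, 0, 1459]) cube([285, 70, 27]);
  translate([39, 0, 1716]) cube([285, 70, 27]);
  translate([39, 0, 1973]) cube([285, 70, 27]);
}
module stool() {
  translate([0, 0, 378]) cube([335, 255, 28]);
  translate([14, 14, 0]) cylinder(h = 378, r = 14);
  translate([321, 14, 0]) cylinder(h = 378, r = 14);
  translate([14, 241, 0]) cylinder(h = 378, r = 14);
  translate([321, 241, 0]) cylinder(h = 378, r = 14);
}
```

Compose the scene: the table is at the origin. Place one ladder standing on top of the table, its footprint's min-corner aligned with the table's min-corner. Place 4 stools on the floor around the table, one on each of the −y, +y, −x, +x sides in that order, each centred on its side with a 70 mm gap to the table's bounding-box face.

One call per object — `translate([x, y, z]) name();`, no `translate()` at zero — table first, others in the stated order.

table();
translate([0, 0, 745]) ladder();
translate([379, -325, 0]) stool();
translate([379, 857, 0]) stool();
translate([-405, 266, 0]) stool();
translate([1163, 266, 0]) stool();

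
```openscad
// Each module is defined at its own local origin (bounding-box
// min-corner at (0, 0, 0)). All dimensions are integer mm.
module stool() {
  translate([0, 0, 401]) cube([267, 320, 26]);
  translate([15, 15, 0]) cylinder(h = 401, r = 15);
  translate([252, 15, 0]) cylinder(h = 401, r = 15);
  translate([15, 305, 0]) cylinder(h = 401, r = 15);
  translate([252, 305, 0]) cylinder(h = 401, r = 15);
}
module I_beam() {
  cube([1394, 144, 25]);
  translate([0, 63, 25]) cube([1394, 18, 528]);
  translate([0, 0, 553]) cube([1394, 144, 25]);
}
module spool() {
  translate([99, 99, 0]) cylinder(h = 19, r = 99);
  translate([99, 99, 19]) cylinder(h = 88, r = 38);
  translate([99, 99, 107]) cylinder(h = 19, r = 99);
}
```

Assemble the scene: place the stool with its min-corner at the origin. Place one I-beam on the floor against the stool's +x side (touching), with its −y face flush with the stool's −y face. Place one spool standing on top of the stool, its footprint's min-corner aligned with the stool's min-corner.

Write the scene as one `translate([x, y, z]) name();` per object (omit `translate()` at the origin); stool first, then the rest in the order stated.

stool();
translate([267, 0, 0]) I_beam();
translate([0, 0, 427]) spool();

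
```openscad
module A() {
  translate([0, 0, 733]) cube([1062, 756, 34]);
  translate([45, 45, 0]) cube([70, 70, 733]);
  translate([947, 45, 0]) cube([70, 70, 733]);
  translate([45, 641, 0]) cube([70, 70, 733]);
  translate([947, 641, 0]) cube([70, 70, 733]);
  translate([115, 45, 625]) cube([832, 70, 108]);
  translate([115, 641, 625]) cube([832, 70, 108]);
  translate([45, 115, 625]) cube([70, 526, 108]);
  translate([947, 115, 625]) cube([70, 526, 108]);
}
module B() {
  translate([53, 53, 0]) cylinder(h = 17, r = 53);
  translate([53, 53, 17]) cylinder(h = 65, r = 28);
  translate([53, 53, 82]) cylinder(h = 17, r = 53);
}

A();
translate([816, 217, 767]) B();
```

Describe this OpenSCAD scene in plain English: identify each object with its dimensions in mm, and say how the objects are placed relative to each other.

A is a table with a 1062×756 mm rectangular top, 34 mm thick, top surface at z = 767 mm, supported by four 70×70 mm square legs, each inset 45 mm from the nearest pair of top edges, running from the floor. Four apron rails, 70 mm thick and 108 mm tall, run between adjacent legs with their top edges flush with the underside of the top and their outer faces flush with the legs' outer faces.

B is a spool: two coaxial disc flanges of radius 53 mm and thickness 17 mm, joined by a core cylinder of radius 28 mm and height 65 mm. The lower flange rests on z = 0 and the three cylinders share a vertical axis.

The spool is on top of the table.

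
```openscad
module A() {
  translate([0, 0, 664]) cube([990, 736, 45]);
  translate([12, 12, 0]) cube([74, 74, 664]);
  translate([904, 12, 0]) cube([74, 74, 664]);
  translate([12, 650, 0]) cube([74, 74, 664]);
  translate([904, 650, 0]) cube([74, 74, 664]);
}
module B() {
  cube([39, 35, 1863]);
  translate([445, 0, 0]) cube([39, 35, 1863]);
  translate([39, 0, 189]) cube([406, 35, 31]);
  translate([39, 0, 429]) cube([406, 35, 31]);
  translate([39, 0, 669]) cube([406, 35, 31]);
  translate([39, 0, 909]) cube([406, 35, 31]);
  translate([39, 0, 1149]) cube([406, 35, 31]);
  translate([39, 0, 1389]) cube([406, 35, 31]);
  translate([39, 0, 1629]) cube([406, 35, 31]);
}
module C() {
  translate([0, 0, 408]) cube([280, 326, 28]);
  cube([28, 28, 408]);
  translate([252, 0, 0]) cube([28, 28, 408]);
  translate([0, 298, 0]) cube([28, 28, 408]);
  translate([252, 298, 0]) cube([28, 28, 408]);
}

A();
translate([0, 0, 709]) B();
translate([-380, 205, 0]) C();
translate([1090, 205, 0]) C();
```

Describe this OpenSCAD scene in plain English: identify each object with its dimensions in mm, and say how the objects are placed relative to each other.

A is a table: top 990 mm (x) × 736 mm (y), 45 mm thick, upper face at z = 709 mm, on four 74×74 mm square legs, each inset 12 mm from the nearest pair of top edges, running from z = 0 to the bottom of the top.

B is a straight ladder. Two 39×35 mm vertical rails, 1863 mm tall, stand 484 mm apart (outside-to-outside) with their front faces coplanar on the −y side. 7 rungs, each 35 mm deep and 31 mm tall, span between the inner faces of the rails, front faces flush with the rails. The lowest rung's underside is at z = 189 mm and rungs are spaced 240 mm apart (underside to underside).

C is a four-legged stool. The seat is 280×326 mm, 28 mm thick, top at z = 436 mm. It stands on four square legs, each 28×28 mm in cross-section, from z = 0 to the seat underside, each flush with a corner of the seat.

The ladder is on top of the table. Two stools sit around the table at the −x, +x sides.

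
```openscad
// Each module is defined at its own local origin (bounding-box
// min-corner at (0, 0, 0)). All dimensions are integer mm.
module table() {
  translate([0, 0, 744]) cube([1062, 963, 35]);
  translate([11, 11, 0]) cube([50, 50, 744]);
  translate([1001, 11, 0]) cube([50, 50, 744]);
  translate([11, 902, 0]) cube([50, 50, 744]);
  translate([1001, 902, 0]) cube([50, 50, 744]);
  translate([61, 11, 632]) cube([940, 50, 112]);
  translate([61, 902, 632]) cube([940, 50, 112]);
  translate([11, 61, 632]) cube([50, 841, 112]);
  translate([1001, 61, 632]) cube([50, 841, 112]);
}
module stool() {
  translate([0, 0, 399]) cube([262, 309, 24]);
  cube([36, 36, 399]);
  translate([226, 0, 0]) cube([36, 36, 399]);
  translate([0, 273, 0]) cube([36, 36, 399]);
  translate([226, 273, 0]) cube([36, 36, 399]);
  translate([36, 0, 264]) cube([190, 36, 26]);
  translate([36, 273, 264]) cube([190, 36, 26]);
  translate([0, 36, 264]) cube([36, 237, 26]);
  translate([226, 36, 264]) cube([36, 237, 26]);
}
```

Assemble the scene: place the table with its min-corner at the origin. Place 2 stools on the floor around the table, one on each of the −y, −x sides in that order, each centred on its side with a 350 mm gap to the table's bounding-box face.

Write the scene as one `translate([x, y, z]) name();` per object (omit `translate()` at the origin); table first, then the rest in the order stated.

table();
translate([400, -659, 0]) stool();
translate([-612, 327, 0]) stool();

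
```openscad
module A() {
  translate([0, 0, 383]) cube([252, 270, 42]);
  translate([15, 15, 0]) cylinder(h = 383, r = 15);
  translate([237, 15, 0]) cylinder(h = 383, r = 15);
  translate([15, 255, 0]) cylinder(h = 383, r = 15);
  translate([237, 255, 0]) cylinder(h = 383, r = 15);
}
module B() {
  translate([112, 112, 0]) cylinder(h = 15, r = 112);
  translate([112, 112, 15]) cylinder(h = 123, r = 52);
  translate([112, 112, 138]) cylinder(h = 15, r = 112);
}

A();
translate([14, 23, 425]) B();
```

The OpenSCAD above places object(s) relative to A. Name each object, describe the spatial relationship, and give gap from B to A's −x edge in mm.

The spool's min-x is at 14; the stool's min-x is 0; gap = 14 mm.

A is a stool. B is a spool. The spool is on top of the stool, centred. The gap from the spool to the stool's −x edge is 14 mm.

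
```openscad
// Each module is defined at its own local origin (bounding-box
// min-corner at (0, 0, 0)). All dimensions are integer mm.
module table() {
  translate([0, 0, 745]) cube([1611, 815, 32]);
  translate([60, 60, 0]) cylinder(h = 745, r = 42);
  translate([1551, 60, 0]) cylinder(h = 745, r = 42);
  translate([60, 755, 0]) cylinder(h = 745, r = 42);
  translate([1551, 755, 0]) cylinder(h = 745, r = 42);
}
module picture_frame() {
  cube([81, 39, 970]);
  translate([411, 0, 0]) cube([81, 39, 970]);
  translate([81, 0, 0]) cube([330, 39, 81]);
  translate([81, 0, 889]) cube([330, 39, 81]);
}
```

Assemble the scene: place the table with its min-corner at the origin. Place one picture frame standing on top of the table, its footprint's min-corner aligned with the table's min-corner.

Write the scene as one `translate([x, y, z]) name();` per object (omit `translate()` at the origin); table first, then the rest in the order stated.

table();
translate([0, 0, 777]) picture_frame();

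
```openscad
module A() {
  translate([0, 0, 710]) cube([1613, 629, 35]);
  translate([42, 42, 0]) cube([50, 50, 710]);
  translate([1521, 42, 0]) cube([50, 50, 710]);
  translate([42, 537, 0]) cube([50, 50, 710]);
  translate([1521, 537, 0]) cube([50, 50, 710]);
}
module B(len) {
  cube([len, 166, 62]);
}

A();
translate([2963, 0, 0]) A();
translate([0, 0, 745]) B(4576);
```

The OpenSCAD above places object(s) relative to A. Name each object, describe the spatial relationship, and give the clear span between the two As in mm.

A is a table. B is a beam. A beam spans the tops of two tables. The clear span between the two tables is 1350 mm.

Second table starts at x = 2963; first ends at x = 1613; clear span = 2963 − 1613 = 1350 mm.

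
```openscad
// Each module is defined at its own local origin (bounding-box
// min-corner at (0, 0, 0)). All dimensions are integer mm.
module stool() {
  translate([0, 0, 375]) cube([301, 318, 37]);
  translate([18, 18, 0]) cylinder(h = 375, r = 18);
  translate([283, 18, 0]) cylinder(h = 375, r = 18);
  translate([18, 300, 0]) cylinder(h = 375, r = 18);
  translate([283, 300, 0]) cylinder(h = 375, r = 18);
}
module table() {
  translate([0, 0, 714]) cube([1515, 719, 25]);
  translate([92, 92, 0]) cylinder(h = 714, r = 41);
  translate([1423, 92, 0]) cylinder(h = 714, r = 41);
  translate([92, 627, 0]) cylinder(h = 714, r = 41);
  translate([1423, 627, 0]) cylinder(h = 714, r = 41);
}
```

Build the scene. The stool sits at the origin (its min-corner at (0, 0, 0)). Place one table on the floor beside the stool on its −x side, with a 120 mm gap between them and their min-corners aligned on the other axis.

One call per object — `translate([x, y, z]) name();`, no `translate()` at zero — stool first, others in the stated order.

stool();
translate([-1635, 0, 0]) table();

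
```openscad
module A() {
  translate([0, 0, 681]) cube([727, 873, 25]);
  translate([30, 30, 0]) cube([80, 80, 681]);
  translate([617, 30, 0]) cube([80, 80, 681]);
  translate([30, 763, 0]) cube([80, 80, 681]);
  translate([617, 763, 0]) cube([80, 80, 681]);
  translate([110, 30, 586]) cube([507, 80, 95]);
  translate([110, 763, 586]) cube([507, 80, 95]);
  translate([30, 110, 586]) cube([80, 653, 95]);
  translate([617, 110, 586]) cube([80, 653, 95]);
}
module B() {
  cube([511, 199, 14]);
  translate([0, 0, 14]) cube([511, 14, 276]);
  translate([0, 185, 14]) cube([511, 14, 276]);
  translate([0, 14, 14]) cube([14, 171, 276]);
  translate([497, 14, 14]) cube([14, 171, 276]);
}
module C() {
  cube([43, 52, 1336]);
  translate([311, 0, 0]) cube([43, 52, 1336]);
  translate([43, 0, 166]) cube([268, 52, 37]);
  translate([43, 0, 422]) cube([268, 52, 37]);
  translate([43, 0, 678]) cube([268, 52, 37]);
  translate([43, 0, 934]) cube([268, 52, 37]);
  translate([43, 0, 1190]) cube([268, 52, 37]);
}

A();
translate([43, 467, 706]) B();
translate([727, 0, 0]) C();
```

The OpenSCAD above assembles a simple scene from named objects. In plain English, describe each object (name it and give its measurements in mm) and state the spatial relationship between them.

A is a table with a 727×873 mm rectangular top, 25 mm thick, top surface at z = 706 mm, supported by four 80×80 mm square legs, each inset 30 mm from the nearest pair of top edges, running from the floor. Four apron rails, 80 mm thick and 95 mm tall, run between adjacent legs with their top edges flush with the underside of the top and their outer faces flush with the legs' outer faces.

B is an open storage box with external size 511×199×290 mm and wall thickness 14 mm (the base is also 14 mm thick). The base covers the whole footprint; the four walls stand on the base, with the y-facing walls full-width and the x-facing walls fitting between their inner faces.

C is a wooden ladder with two side rails of 43×52 mm section and 1336 mm height, set 354 mm apart overall. Between them run 5 rectangular rungs (52 mm deep, 37 mm thick), front faces flush with the rails' −y face. The bottom of the first rung is 166 mm above the floor and each subsequent rung is 256 mm higher than the one below.

The open box is on top of the table. The ladder is against the table's +x side, with their −y faces flush.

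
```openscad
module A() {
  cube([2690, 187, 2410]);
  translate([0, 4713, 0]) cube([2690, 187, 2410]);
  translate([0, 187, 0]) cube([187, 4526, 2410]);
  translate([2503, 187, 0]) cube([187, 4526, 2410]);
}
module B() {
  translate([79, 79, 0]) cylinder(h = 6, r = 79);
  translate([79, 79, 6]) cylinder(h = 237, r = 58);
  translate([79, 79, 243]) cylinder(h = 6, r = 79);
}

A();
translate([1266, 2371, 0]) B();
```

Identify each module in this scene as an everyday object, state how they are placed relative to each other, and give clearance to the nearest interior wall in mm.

A is a house frame. B is a spool. The spool sits inside the house frame, centred. The clearance to the nearest interior wall is 1079 mm.

Clearances: x = 1079, y = 2184; minimum 1079 mm.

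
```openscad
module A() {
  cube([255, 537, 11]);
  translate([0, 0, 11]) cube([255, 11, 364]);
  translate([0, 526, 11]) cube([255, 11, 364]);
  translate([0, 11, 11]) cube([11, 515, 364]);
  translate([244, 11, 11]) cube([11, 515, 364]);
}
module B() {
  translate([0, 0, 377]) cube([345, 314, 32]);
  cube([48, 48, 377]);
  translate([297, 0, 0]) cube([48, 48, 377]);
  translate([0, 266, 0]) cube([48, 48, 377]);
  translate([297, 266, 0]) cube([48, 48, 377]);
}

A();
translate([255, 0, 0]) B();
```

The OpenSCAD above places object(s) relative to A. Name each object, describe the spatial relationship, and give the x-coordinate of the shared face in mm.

A is an open box. B is a stool. The stool is against the open box's +x side, with their −y faces flush. The x-coordinate of the shared face is 255 mm.

The open box's +x face and the stool's −x face are both at x = 255 mm.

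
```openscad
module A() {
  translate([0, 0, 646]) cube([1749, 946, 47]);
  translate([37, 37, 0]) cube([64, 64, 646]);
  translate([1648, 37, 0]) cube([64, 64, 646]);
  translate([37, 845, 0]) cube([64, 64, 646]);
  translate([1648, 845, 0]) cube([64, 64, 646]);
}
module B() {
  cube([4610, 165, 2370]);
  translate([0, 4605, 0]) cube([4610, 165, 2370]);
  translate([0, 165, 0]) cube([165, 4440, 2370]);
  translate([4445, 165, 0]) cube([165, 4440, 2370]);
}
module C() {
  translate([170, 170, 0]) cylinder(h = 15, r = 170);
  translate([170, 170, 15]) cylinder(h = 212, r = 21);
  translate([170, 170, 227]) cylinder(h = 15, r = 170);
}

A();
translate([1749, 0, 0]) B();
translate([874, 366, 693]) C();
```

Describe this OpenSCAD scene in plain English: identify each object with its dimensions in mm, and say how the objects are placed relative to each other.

A is a table: top 1749 mm (x) × 946 mm (y), 47 mm thick, upper face at z = 693 mm, on four 64×64 mm square legs, each inset 37 mm from the nearest pair of top edges, running from z = 0 to the bottom of the top.

B is the wall frame of a small rectangular building: four walls, each 2370 mm tall and 165 mm thick, enclosing a footprint 4610 mm (x) by 4770 mm (y) outside-to-outside, with no floor or roof. The front and back walls (the −y and +y sides) span the full width; the two side walls fit between them.

C is a spool: two coaxial disc flanges of radius 170 mm and thickness 15 mm, joined by a core cylinder of radius 21 mm and height 212 mm. The lower flange rests on z = 0 and the three cylinders share a vertical axis.

The house frame is against the table's +x side, with their −y faces flush. The spool is on top of the table.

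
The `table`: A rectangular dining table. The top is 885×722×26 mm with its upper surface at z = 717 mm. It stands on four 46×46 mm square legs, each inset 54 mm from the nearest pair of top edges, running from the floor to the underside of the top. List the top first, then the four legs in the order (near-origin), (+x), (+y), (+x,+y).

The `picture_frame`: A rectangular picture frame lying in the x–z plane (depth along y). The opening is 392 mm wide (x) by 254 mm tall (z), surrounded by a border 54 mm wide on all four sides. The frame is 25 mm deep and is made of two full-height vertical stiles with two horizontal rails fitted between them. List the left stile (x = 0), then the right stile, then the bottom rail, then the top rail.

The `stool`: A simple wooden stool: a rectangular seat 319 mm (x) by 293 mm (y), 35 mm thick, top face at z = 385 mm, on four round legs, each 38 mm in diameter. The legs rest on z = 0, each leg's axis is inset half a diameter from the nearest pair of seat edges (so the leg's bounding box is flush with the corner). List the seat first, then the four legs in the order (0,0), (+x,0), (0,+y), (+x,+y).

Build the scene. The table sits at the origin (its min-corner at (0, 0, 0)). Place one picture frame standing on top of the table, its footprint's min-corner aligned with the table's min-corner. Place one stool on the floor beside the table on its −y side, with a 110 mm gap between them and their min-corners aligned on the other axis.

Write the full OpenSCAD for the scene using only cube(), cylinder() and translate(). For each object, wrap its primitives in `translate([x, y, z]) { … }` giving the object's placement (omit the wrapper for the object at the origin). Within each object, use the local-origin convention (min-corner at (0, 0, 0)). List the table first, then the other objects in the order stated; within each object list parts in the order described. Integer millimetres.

translate([0, 0, 691]) cube([885, 722, 26]);
translate([54, 54, 0]) cube([46, 46, 691]);
translate([785, 54, 0]) cube([46, 46, 691]);
translate([54, 622, 0]) cube([46, 46, 691]);
translate([785, 622, 0]) cube([46, 46, 691]);
translate([0, 0, 717]) {
  cube([54, 25, 362]);
  translate([446, 0, 0]) cube([54, 25, 362]);
  translate([54, 0, 0]) cube([392, 25, 54]);
  translate([54, 0, 308]) cube([392, 25, 54]);
}
translate([0, -403, 0]) {
  translate([0, 0, 350]) cube([319, 293, 35]);
  translate([19, 19, 0]) cylinder(h = 350, r = 19);
  translate([300, 19, 0]) cylinder(h = 350, r = 19);
  translate([19, 274, 0]) cylinder(h = 350, r = 19);
  translate([300, 274, 0]) cylinder(h = 350, r = 19);
}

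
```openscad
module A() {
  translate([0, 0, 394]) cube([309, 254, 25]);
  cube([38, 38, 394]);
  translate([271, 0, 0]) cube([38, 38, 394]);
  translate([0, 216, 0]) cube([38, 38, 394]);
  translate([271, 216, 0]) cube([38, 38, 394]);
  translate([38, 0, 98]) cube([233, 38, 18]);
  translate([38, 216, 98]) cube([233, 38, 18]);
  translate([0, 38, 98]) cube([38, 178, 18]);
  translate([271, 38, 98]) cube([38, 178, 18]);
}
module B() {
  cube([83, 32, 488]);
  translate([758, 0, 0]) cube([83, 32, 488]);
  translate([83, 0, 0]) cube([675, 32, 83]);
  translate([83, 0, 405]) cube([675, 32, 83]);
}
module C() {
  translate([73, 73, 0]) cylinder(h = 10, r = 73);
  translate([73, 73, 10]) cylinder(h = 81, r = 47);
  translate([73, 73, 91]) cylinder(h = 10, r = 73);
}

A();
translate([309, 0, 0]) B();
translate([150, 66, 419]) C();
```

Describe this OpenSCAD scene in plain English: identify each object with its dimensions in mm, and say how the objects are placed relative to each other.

A is a four-legged stool. The seat is 309×254 mm, 25 mm thick, top at z = 419 mm. It stands on four square legs, each 38×38 mm in cross-section, from z = 0 to the seat underside, each flush with a corner of the seat. Four stretchers, 38 mm wide and 18 mm tall, connect adjacent legs with their undersides at z = 98 mm, each running between the inner faces of the legs it joins and aligned with the legs' outer faces on the other axis.

B is a rectangular picture frame lying in the x–z plane (depth along y). The opening is 675 mm wide (x) by 322 mm tall (z), surrounded by a border 83 mm wide on all four sides. The frame is 32 mm deep and is made of two full-height vertical stiles with two horizontal rails fitted between them.

C is a spool: two coaxial disc flanges of radius 73 mm and thickness 10 mm, joined by a core cylinder of radius 47 mm and height 81 mm. The lower flange rests on z = 0 and the three cylinders share a vertical axis.

The picture frame is against the stool's +x side, with their −y faces flush. The spool is on top of the stool.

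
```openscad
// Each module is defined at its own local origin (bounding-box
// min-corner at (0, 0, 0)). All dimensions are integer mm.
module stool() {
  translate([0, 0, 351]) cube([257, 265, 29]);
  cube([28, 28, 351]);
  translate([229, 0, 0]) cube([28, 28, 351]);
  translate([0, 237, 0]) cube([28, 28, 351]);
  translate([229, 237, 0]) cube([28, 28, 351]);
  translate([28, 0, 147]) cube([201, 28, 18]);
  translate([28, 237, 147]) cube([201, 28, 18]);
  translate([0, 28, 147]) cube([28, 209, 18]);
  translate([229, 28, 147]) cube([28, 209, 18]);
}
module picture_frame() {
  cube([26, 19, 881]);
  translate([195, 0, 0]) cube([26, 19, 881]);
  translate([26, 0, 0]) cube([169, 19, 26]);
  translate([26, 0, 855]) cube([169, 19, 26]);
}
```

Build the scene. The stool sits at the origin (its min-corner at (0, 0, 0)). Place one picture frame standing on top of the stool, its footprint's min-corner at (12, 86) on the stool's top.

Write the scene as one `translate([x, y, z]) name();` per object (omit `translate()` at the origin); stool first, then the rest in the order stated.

stool();
translate([12, 86, 380]) picture_frame();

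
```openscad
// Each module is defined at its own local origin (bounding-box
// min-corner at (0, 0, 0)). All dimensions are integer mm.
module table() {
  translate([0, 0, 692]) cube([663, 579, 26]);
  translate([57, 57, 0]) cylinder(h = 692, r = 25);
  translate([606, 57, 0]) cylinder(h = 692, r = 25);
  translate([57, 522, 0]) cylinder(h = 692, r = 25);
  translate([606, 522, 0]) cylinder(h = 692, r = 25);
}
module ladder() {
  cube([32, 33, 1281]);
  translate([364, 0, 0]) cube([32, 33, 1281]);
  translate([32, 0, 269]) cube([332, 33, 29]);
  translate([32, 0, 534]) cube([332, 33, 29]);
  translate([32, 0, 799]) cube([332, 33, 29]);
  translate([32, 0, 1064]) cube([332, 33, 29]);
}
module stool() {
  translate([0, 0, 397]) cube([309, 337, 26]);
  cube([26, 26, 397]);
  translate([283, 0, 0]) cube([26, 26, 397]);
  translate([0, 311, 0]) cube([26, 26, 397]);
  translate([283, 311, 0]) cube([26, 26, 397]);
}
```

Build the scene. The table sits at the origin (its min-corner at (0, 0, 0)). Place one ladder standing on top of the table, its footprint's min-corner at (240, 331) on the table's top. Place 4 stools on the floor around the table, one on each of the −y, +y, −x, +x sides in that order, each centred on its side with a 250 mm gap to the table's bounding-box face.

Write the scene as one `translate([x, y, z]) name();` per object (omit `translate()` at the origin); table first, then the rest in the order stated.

table();
translate([240, 331, 718]) ladder();
translate([177, -587, 0]) stool();
translate([177, 829, 0]) stool();
translate([-559, 121, 0]) stool();
translate([913, 121, 0]) stool();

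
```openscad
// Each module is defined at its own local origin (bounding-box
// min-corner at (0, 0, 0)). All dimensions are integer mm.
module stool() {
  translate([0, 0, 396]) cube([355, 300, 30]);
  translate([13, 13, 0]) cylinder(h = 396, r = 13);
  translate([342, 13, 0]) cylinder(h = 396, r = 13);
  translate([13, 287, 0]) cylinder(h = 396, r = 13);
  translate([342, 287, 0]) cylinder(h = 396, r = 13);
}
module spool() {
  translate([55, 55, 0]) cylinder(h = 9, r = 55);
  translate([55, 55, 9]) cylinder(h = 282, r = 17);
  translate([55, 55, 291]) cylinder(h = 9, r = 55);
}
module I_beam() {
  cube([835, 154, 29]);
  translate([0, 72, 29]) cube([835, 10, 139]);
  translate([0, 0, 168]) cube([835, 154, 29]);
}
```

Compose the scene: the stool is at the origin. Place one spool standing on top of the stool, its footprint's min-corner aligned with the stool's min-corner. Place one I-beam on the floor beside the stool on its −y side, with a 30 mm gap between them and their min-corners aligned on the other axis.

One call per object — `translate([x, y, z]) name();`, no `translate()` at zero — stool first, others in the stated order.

stool();
translate([0, 0, 426]) spool();
translate([0, -184, 0]) I_beam();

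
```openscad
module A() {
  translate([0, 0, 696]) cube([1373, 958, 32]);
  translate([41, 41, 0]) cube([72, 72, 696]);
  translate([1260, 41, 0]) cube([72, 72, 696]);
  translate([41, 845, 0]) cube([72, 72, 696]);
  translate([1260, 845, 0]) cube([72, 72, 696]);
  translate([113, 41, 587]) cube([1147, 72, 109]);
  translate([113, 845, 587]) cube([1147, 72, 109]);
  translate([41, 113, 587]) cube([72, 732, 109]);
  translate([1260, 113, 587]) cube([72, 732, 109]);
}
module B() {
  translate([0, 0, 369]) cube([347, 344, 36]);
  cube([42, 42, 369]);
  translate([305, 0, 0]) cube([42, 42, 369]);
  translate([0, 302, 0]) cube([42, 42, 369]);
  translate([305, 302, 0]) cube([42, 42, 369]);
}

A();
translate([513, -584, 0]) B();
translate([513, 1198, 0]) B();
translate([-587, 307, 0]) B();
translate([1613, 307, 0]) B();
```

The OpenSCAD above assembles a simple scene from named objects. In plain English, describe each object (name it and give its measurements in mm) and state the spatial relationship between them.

A is a table with a 1373×958 mm rectangular top, 32 mm thick, top surface at z = 728 mm, supported by four 72×72 mm square legs, each inset 41 mm from the nearest pair of top edges, running from the floor. Four apron rails, 72 mm thick and 109 mm tall, run between adjacent legs with their top edges flush with the underside of the top and their outer faces flush with the legs' outer faces.

B is a four-legged stool. The seat is a 347×344×36 mm slab whose top surface is at z = 405 mm; four square legs, each 42×42 mm in cross-section, run from the floor (z = 0) to the underside of the seat, each flush with a corner of the seat.

Four stools sit around the table at the −y, +y, −x, +x sides.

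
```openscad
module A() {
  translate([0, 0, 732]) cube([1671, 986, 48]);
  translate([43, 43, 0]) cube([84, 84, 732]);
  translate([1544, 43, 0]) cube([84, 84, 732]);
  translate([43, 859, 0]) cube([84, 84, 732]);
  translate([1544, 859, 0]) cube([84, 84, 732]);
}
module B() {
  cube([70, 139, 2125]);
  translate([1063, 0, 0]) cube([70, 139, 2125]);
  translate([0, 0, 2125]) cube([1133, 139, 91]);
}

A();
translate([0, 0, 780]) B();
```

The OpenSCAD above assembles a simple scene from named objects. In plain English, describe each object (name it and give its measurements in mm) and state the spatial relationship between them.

A is a table with a 1671×986 mm rectangular top, 48 mm thick, top surface at z = 780 mm, supported by four 84×84 mm square legs, each inset 43 mm from the nearest pair of top edges, running from the floor.

B is a door frame. The clear opening is 993 mm wide and 2125 mm high. Two 70 mm wide jambs, 139 mm deep, stand either side of the opening from the floor to the top of the opening. A 91 mm thick head sits across the top of both jambs, spanning the full outside width of the frame.

The door frame is on top of the table.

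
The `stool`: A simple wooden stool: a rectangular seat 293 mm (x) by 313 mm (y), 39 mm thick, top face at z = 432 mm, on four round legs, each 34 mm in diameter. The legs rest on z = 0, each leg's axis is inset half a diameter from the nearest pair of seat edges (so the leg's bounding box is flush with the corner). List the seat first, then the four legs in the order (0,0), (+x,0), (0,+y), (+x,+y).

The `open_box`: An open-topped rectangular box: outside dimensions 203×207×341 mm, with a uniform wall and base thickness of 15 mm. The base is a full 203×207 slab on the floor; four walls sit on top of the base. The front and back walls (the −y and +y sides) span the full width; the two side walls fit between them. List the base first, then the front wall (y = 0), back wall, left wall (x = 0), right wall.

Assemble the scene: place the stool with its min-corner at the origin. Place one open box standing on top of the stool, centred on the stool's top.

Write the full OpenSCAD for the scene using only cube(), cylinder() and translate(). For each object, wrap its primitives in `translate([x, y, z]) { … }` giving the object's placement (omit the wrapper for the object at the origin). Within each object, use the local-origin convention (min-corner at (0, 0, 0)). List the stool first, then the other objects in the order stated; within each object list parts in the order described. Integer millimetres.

translate([0, 0, 393]) cube([293, 313, 39]);
translate([17, 17, 0]) cylinder(h = 393, r = 17);
translate([276, 17, 0]) cylinder(h = 393, r = 17);
translate([17, 296, 0]) cylinder(h = 393, r = 17);
translate([276, 296, 0]) cylinder(h = 393, r = 17);
translate([45, 53, 432]) {
  cube([203, 207, 15]);
  translate([0, 0, 15]) cube([203, 15, 326]);
  translate([0, 192, 15]) cube([203, 15, 326]);
  translate([0, 15, 15]) cube([15, 177, 326]);
  translate([188, 15, 15]) cube([15, 177, 326]);
}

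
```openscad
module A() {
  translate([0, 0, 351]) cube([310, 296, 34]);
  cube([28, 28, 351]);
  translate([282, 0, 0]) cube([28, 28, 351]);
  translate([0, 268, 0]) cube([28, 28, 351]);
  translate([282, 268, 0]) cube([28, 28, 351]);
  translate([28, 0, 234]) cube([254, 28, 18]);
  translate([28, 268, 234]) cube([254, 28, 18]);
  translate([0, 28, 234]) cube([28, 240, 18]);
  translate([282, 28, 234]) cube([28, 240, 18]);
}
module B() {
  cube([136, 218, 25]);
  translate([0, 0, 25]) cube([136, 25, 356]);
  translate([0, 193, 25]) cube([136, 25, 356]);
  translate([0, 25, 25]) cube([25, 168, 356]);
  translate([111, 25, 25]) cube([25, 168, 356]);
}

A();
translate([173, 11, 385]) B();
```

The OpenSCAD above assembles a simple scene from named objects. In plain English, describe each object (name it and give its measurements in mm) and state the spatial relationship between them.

A is a simple wooden stool: a rectangular seat 310 mm (x) by 296 mm (y), 34 mm thick, top face at z = 385 mm, on four square legs, each 28×28 mm in cross-section. The legs rest on z = 0, each flush with a corner of the seat. Four stretchers, 28 mm wide and 18 mm tall, connect adjacent legs with their undersides at z = 234 mm, each running between the inner faces of the legs it joins and aligned with the legs' outer faces on the other axis.

B is an open-topped rectangular box: outside dimensions 136×218×381 mm, with a uniform wall and base thickness of 25 mm. The base is a full 136×218 slab on the floor; four walls sit on top of the base. The front and back walls (the −y and +y sides) span the full width; the two side walls fit between them.

The open box is on top of the stool.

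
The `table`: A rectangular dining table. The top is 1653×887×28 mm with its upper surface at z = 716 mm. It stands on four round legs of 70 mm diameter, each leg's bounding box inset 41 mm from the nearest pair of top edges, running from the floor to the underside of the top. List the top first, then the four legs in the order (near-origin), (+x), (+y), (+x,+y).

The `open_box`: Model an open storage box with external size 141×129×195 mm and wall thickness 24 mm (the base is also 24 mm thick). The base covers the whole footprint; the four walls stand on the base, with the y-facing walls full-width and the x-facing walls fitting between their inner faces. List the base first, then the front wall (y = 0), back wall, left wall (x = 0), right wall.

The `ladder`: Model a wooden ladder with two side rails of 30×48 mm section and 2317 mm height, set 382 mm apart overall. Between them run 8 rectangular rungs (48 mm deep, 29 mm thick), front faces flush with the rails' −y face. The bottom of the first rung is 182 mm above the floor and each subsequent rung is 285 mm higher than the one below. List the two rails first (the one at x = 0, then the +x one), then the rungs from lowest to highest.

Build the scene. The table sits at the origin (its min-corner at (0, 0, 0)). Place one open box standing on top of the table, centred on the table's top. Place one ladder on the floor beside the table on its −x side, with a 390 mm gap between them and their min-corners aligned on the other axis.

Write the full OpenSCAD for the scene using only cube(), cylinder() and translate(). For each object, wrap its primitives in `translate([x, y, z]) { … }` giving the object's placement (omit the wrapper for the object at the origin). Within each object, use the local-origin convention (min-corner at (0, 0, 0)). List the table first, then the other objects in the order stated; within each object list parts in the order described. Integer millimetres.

translate([0, 0, 688]) cube([1653, 887, 28]);
translate([76, 76, 0]) cylinder(h = 688, r = 35);
translate([1577, 76, 0]) cylinder(h = 688, r = 35);
translate([76, 811, 0]) cylinder(h = 688, r = 35);
translate([1577, 811, 0]) cylinder(h = 688, r = 35);
translate([756, 379, 716]) {
  cube([141, 129, 24]);
  translate([0, 0, 24]) cube([141, 24, 171]);
  translate([0, 105, 24]) cube([141, 24, 171]);
  translate([0, 24, 24]) cube([24, 81, 171]);
  translate([117, 24, 24]) cube([24, 81, 171]);
}
translate([-772, 0, 0]) {
  cube([30, 48, 2317]);
  translate([352, 0, 0]) cube([30, 48, 2317]);
  translate([30, 0, 182]) cube([322, 48, 29]);
  translate([30, 0, 467]) cube([322, 48, 29]);
  translate([30, 0, 752]) cube([322, 48, 29]);
  translate([30, 0, 1037]) cube([322, 48, 29]);
  translate([30, 0, 1322]) cube([322, 48, 29]);
  translate([30, 0, 1607]) cube([322, 48, 29]);
  translate([30, 0, 1892]) cube([322, 48, 29]);
  translate([30, 0, 2177]) cube([322, 48, 29]);
}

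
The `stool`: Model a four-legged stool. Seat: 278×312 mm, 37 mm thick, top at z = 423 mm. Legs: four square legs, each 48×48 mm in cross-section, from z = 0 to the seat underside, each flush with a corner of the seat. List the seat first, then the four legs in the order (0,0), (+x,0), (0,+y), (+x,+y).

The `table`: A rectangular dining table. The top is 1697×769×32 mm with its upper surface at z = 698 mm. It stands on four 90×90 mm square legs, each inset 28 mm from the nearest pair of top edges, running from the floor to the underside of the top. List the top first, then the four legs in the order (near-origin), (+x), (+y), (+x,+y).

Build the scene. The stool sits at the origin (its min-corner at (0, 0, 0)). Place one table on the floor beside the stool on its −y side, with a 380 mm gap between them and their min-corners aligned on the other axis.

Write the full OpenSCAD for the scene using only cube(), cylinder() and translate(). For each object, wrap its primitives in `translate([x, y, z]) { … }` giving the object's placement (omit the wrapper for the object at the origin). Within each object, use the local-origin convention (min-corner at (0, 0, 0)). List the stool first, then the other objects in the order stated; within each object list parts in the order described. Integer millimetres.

translate([0, 0, 386]) cube([278, 312, 37]);
cube([48, 48, 386]);
translate([230, 0, 0]) cube([48, 48, 386]);
translate([0, 264, 0]) cube([48, 48, 386]);
translate([230, 264, 0]) cube([48, 48, 386]);
translate([0, -1149, 0]) {
  translate([0, 0, 666]) cube([1697, 769, 32]);
  translate([28, 28, 0]) cube([90, 90, 666]);
  translate([1579, 28, 0]) cube([90, 90, 666]);
  translate([28, 651, 0]) cube([90, 90, 666]);
  translate([1579, 651, 0]) cube([90, 90, 666]);
}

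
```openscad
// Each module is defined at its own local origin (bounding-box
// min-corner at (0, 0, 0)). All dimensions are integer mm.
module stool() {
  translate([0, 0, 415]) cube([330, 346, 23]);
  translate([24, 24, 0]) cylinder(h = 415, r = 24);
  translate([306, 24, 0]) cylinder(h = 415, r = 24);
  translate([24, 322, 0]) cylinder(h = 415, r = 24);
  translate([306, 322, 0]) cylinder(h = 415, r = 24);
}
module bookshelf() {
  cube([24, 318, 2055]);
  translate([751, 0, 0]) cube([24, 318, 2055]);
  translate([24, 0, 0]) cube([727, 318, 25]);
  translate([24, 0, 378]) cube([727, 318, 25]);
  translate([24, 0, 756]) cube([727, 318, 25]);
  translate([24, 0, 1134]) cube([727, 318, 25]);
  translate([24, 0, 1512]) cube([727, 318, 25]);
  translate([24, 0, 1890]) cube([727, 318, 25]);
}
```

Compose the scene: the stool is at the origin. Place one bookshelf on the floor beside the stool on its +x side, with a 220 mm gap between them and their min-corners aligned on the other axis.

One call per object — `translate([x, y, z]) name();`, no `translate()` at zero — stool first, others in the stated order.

stool();
translate([550, 0, 0]) bookshelf();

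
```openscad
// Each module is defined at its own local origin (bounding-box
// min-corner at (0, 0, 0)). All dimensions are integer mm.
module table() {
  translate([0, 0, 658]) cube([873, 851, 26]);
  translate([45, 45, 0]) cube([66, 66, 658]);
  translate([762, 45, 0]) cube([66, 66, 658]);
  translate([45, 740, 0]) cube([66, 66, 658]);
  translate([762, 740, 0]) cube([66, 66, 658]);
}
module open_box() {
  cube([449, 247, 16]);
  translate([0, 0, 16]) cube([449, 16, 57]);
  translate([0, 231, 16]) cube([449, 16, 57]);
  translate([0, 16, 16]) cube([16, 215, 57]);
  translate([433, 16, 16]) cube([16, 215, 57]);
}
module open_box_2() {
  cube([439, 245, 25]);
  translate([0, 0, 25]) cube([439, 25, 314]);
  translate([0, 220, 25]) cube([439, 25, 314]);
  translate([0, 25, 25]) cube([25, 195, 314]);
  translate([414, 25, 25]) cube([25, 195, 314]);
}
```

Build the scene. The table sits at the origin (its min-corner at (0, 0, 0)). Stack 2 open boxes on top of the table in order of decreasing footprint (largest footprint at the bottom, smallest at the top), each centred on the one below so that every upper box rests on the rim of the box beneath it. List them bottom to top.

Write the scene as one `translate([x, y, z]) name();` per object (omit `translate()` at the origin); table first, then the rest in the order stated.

table();
translate([212, 302, 684]) open_box();
translate([217, 303, 757]) open_box_2();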